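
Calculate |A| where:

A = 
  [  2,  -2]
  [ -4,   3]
For a 2×2 matrix, det = ad - bc = (2)(3) - (-2)(-4) = -2

det(A) = -2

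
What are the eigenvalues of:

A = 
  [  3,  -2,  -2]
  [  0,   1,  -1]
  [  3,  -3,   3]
λ = 1, 3 + i√3, 3 - i√3  (≈ 1, 3 + 1.732i, 3 - 1.732i)

Characteristic polynomial: det(λI - A) = λ³ - 7λ² + 18λ - 12
Testing integer divisors of the constant term: p(1) = 0, so (λ - 1) is a factor:
p(λ) = (λ - 1)(λ² - 6λ + 12)
λ² - 6λ + 12 = 0  ⇒  λ = (6 ± √((-6)² - 4·(12)))/2 = (6 ± √(-12))/2
  = 3 + i√3,  3 - i√3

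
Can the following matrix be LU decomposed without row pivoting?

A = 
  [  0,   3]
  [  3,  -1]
No.
A[1,1] = 0 but A[2,1] = 3 ≠ 0. Any LU with L unit lower triangular has (LU)[1,1] = U[1,1] and (LU)[2,1] = L[2,1]·U[1,1]; matching A forces U[1,1] = 0, which then forces (LU)[2,1] = 0 ≠ 3. A row swap (pivoting) is required.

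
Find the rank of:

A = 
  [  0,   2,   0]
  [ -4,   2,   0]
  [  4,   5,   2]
Row reduce:
Swap R1 ↔ R2
R3 → R3 + (1)·R1
R3 → R3 - (7/2)·R2
REF = 
  [ -4,   2,   0]
  [  0,   2,   0]
  [  0,   0,   2]
Pivot columns: 1, 2, 3 → 3 pivots.

rank(A) = 3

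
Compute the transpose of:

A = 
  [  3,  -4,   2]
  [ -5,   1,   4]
Aᵀ = 
  [  3,  -5]
  [ -4,   1]
  [  2,   4]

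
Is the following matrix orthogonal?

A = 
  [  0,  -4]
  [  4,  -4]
No

AᵀA = 
  [ 16, -16]
  [-16,  32]
≠ I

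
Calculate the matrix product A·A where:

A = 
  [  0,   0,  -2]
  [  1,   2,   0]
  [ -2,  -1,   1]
A² = A·A:
A²[1,1] = (0)(0) + (0)(1) + (-2)(-2) = 4
A²[1,2] = (0)(0) + (0)(2) + (-2)(-1) = 2
A²[1,3] = (0)(-2) + (0)(0) + (-2)(1) = -2
A²[2,1] = (1)(0) + (2)(1) + (0)(-2) = 2
A²[2,2] = (1)(0) + (2)(2) + (0)(-1) = 4
A²[2,3] = (1)(-2) + (2)(0) + (0)(1) = -2
A²[3,1] = (-2)(0) + (-1)(1) + (1)(-2) = -3
A²[3,2] = (-2)(0) + (-1)(2) + (1)(-1) = -3
A²[3,3] = (-2)(-2) + (-1)(0) + (1)(1) = 5
A² = 
  [  4,   2,  -2]
  [  2,   4,  -2]
  [ -3,  -3,   5]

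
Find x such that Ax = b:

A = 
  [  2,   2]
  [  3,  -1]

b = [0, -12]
Row reduce the augmented matrix [A|b]:
R2 → R2 - (3/2)·R1
REF = 
  [  2,   2,   0]
  [  0,  -4, -12]

Back-substitution:
x₂ = (-12) / (-4) = 3
x₁ = (0 - (2)(3)) / 2 = -3

x = [-3, 3]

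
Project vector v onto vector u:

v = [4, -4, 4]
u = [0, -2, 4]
proj_u(v) = [0, -12/5, 24/5]

v·u = (4)(0) + (-4)(-2) + (4)(4) = 24
u·u = (0)² + (-2)² + (4)² = 20
proj_u(v) = (v·u / u·u) × u = (24/20) × u = (6/5) × u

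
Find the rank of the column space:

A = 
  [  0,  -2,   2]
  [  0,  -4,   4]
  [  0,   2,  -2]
Row reduce:
R2 → R2 - (2)·R1
R3 → R3 + (1)·R1
REF = 
  [  0,  -2,   2]
  [  0,   0,   0]
  [  0,   0,   0]
Pivot columns: 2 → 1 pivot.
dim(Col(A)) = number of pivot columns = 1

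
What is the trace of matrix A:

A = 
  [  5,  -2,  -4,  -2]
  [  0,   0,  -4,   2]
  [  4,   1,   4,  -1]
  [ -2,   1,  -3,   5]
14

tr(A) = 5 + 0 + 4 + 5 = 14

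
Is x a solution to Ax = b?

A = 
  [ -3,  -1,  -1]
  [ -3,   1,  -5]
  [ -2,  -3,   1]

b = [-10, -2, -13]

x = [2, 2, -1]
No

Ax = [-7, 1, -11] ≠ b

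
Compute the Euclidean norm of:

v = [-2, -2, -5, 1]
5.831

||v||₂ = √((-2)² + (-2)² + (-5)² + (1)²) = √34 = 5.831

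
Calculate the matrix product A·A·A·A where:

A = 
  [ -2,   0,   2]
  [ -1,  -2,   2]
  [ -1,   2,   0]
A^4 = 
  [ 12,  56, -40]
  [ 20,  96, -68]
  [ -8, -40,  28]

A² = A·A:
A²[1,1] = (-2)(-2) + (0)(-1) + (2)(-1) = 2
A²[1,2] = (-2)(0) + (0)(-2) + (2)(2) = 4
A²[1,3] = (-2)(2) + (0)(2) + (2)(0) = -4
A²[2,1] = (-1)(-2) + (-2)(-1) + (2)(-1) = 2
A²[2,2] = (-1)(0) + (-2)(-2) + (2)(2) = 8
A²[2,3] = (-1)(2) + (-2)(2) + (2)(0) = -6
A²[3,1] = (-1)(-2) + (2)(-1) + (0)(-1) = 0
A²[3,2] = (-1)(0) + (2)(-2) + (0)(2) = -4
A²[3,3] = (-1)(2) + (2)(2) + (0)(0) = 2
A² = 
  [  2,   4,  -4]
  [  2,   8,  -6]
  [  0,  -4,   2]

A^3 = A^2·A:
A^3[1,1] = (2)(-2) + (4)(-1) + (-4)(-1) = -4
A^3[1,2] = (2)(0) + (4)(-2) + (-4)(2) = -16
A^3[1,3] = (2)(2) + (4)(2) + (-4)(0) = 12
A^3[2,1] = (2)(-2) + (8)(-1) + (-6)(-1) = -6
A^3[2,2] = (2)(0) + (8)(-2) + (-6)(2) = -28
A^3[2,3] = (2)(2) + (8)(2) + (-6)(0) = 20
A^3[3,1] = (0)(-2) + (-4)(-1) + (2)(-1) = 2
A^3[3,2] = (0)(0) + (-4)(-2) + (2)(2) = 12
A^3[3,3] = (0)(2) + (-4)(2) + (2)(0) = -8
A^3 = 
  [ -4, -16,  12]
  [ -6, -28,  20]
  [  2,  12,  -8]

A^4 = A^3·A:
A^4[1,1] = (-4)(-2) + (-16)(-1) + (12)(-1) = 12
A^4[1,2] = (-4)(0) + (-16)(-2) + (12)(2) = 56
A^4[1,3] = (-4)(2) + (-16)(2) + (12)(0) = -40
A^4[2,1] = (-6)(-2) + (-28)(-1) + (20)(-1) = 20
A^4[2,2] = (-6)(0) + (-28)(-2) + (20)(2) = 96
A^4[2,3] = (-6)(2) + (-28)(2) + (20)(0) = -68
A^4[3,1] = (2)(-2) + (12)(-1) + (-8)(-1) = -8
A^4[3,2] = (2)(0) + (12)(-2) + (-8)(2) = -40
A^4[3,3] = (2)(2) + (12)(2) + (-8)(0) = 28
A^4 = 
  [ 12,  56, -40]
  [ 20,  96, -68]
  [ -8, -40,  28]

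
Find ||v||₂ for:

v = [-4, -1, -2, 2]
5

||v||₂ = √((-4)² + (-1)² + (-2)² + (2)²) = √25 = 5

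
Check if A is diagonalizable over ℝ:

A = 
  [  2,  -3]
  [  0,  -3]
Yes

tr(A) = -1, det(A) = -6
Characteristic polynomial: λ² - tr(A)λ + det(A) = λ² + λ - 6
λ² + λ - 6 = (λ + 3)(λ - 2)
Eigenvalues: 2, -3
λ=-3: alg. mult. = 1, geom. mult. = 2 - rank(A - (-3)I) = 2 - 1 = 1
λ=2: alg. mult. = 1, geom. mult. = 2 - rank(A - (2)I) = 2 - 1 = 1
Sum of geometric multiplicities equals n, so A has n independent eigenvectors.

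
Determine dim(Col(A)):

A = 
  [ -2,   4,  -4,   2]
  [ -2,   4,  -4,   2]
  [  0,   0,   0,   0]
dim(Col(A)) = 1

Row reduce:
R2 → R2 - (1)·R1
REF = 
  [ -2,   4,  -4,   2]
  [  0,   0,   0,   0]
  [  0,   0,   0,   0]
Pivot columns: 1 → 1 pivot.
dim(Col(A)) = number of pivot columns = 1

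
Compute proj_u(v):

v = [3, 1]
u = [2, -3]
v·u = (3)(2) + (1)(-3) = 3
u·u = (2)² + (-3)² = 13
proj_u(v) = (v·u / u·u) × u = (3/13) × u

proj_u(v) = [6/13, -9/13]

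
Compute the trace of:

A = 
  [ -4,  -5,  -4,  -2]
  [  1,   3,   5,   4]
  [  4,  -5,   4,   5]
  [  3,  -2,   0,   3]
6

tr(A) = -4 + 3 + 4 + 3 = 6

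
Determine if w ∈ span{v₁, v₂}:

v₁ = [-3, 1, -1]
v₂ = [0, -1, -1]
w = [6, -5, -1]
Yes

Form the augmented matrix and row-reduce:
[v₁|v₂|w] = 
  [ -3,   0,   6]
  [  1,  -1,  -5]
  [ -1,  -1,  -1]
R2 → R2 + (1/3)·R1
R3 → R3 - (1/3)·R1
R3 → R3 - (1)·R2
REF = 
  [ -3,   0,   6]
  [  0,  -1,  -3]
  [  0,   0,   0]

No row of the form [0 0 | nonzero], so the system is consistent. Back-substitution gives c₁ = -2, c₂ = 3: w = (-2)·v₁ + (3)·v₂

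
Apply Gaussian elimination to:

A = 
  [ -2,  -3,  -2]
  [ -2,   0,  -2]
Row operations:
R2 → R2 - (1)·R1

Resulting echelon form:
REF = 
  [ -2,  -3,  -2]
  [  0,   3,   0]

Rank = 2 (number of non-zero pivot rows).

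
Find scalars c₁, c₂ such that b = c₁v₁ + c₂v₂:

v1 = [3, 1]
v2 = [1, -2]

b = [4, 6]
c1 = 2, c2 = -2

b = 2·v1 + -2·v2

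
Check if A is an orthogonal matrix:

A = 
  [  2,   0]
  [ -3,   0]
No

AᵀA = 
  [ 13,   0]
  [  0,   0]
≠ I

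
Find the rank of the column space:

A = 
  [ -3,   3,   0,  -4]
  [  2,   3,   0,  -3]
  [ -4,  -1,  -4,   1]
dim(Col(A)) = 3

Row reduce:
R2 → R2 + (2/3)·R1
R3 → R3 - (4/3)·R1
R3 → R3 + (1)·R2
REF = 
  [   -3,     3,     0,    -4]
  [    0,     5,     0, -17/3]
  [    0,     0,    -4,   2/3]
Pivot columns: 1, 2, 3 → 3 pivots.
dim(Col(A)) = number of pivot columns = 3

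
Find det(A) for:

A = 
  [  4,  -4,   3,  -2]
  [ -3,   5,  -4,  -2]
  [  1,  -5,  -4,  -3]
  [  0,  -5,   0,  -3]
443

Cofactor expansion along row 1: det(A) = a₁₁M₁₁ - a₁₂M₁₂ + a₁₃M₁₃ - a₁₄M₁₄

M₁₁ = det[[5, -4, -2]; [-5, -4, -3]; [-5, 0, -3]]
  = (5)·((-4)(-3) - (-3)(0)) - (-4)·((-5)(-3) - (-3)(-5)) + (-2)·((-5)(0) - (-4)(-5))
  = (5)(12) - (-4)(0) + (-2)(-20)
  = 100
M₁₂ = det[[-3, -4, -2]; [1, -4, -3]; [0, 0, -3]]
  = (-3)·((-4)(-3) - (-3)(0)) - (-4)·((1)(-3) - (-3)(0)) + (-2)·((1)(0) - (-4)(0))
  = (-3)(12) - (-4)(-3) + (-2)(0)
  = -48
M₁₃ = det[[-3, 5, -2]; [1, -5, -3]; [0, -5, -3]]
  = (-3)·((-5)(-3) - (-3)(-5)) - (5)·((1)(-3) - (-3)(0)) + (-2)·((1)(-5) - (-5)(0))
  = (-3)(0) - (5)(-3) + (-2)(-5)
  = 25
M₁₄ = det[[-3, 5, -4]; [1, -5, -4]; [0, -5, 0]]
  = (-3)·((-5)(0) - (-4)(-5)) - (5)·((1)(0) - (-4)(0)) + (-4)·((1)(-5) - (-5)(0))
  = (-3)(-20) - (5)(0) + (-4)(-5)
  = 80

det(A) = (4)(100) - (-4)(-48) + (3)(25) - (-2)(80) = 443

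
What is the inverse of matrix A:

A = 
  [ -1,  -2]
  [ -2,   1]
det(A) = (-1)(1) - (-2)(-2) = -5
For a 2×2 matrix, A⁻¹ = (1/det(A)) · [[d, -b], [-c, a]]
    = (-1/5) · [[1, 2], [2, -1]]

A⁻¹ = 
  [-1/5, -2/5]
  [-2/5,  1/5]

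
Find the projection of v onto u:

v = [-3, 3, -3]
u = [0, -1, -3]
v·u = (-3)(0) + (3)(-1) + (-3)(-3) = 6
u·u = (0)² + (-1)² + (-3)² = 10
proj_u(v) = (v·u / u·u) × u = (6/10) × u = (3/5) × u

proj_u(v) = [0, -3/5, -9/5]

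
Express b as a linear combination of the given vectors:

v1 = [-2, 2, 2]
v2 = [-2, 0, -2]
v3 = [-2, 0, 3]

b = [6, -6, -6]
c1 = -3, c2 = 0, c3 = 0

b = -3·v1 + 0·v2 + 0·v3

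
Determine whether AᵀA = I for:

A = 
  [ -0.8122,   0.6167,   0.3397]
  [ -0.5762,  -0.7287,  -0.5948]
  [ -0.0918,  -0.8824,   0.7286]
No

AᵀA = 
  [  1.0001,   0,  -0.0001]
  [  0,   1.6900,   0]
  [ -0.0001,   0,   1]
≠ I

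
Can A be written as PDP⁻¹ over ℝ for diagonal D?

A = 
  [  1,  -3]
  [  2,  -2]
No

tr(A) = -1, det(A) = 4
Characteristic polynomial: λ² - tr(A)λ + det(A) = λ² + λ + 4
λ² + λ + 4 = 0  ⇒  λ = (-1 ± √((1)² - 4·(4)))/2 = (-1 ± √(-15))/2
  = (-1 + i√15)/2,  (-1 - i√15)/2
Eigenvalues: (-1 + i√15)/2, (-1 - i√15)/2  (≈ -0.5 + 1.936i, -0.5 - 1.936i)
Has complex eigenvalues (not diagonalizable over ℝ).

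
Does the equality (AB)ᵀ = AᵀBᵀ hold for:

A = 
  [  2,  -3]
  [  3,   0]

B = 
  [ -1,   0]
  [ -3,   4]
No

(AB)ᵀ = 
  [  7,  -3]
  [-12,   0]

AᵀBᵀ = 
  [ -2,   6]
  [  3,   9]

The two matrices differ, so (AB)ᵀ ≠ AᵀBᵀ in general. The correct identity is (AB)ᵀ = BᵀAᵀ.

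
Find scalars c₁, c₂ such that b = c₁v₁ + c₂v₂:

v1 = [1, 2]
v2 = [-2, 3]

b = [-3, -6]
c1 = -3, c2 = 0

b = -3·v1 + 0·v2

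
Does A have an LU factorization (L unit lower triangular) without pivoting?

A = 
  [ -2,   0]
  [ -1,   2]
Yes.
A[1,1] = -2 ≠ 0, so Gaussian elimination proceeds without a row swap: multiplier ℓ₂₁ = (-1)/(-2) = 1/2, and U[2,2] = 2 - (1/2)(0) = 2.
L = 
  [  1,   0]
  [1/2,   1]
U = 
  [ -2,   0]
  [  0,   2]
Check row 2 of LU: [(1/2)(-2), (1/2)(0) + 2] = [-1, 2] = row 2 of A ✓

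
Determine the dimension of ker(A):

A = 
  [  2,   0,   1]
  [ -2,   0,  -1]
nullity(A) = 2

Row reduce:
R2 → R2 + (1)·R1
REF = 
  [  2,   0,   1]
  [  0,   0,   0]
Pivot columns: 1 → 1 pivot.
rank(A) = 1, so nullity(A) = 3 - 1 = 2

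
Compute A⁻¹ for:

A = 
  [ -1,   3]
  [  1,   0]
det(A) = (-1)(0) - (3)(1) = -3
For a 2×2 matrix, A⁻¹ = (1/det(A)) · [[d, -b], [-c, a]]
    = (-1/3) · [[0, -3], [-1, -1]]

A⁻¹ = 
  [  0,   1]
  [1/3, 1/3]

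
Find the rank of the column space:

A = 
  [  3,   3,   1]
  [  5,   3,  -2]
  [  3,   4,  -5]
Row reduce:
R2 → R2 - (5/3)·R1
R3 → R3 - (1)·R1
R3 → R3 + (1/2)·R2
REF = 
  [    3,     3,     1]
  [    0,    -2, -11/3]
  [    0,     0, -47/6]
Pivot columns: 1, 2, 3 → 3 pivots.
dim(Col(A)) = number of pivot columns = 3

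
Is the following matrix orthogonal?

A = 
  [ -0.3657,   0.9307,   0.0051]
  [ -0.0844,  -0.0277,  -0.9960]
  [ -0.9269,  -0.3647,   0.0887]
Yes

AᵀA = 
  [  1,   0,   0]
  [  0,   1,   0]
  [  0,   0,   0.9999]
≈ I (equal to I up to the 4-dp rounding of the entries)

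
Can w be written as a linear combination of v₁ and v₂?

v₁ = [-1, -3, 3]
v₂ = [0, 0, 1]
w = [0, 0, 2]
Yes

Form the augmented matrix and row-reduce:
[v₁|v₂|w] = 
  [ -1,   0,   0]
  [ -3,   0,   0]
  [  3,   1,   2]
R2 → R2 - (3)·R1
R3 → R3 + (3)·R1
Swap R2 ↔ R3
REF = 
  [ -1,   0,   0]
  [  0,   1,   2]
  [  0,   0,   0]

No row of the form [0 0 | nonzero], so the system is consistent. Back-substitution gives c₁ = 0, c₂ = 2: w = (0)·v₁ + (2)·v₂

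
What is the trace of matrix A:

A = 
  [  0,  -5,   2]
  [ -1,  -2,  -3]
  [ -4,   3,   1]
-1

tr(A) = 0 + -2 + 1 = -1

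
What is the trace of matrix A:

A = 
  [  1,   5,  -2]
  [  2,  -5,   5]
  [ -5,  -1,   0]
-4

tr(A) = 1 + -5 + 0 = -4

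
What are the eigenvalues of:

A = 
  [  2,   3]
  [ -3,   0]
tr(A) = 2, det(A) = 9
Characteristic polynomial: λ² - tr(A)λ + det(A) = λ² - 2λ + 9
λ² - 2λ + 9 = 0  ⇒  λ = (2 ± √((-2)² - 4·(9)))/2 = (2 ± √(-32))/2
  = 1 + 2i√2,  1 - 2i√2

λ = 1 + 2i√2, 1 - 2i√2  (≈ 1 + 2.828i, 1 - 2.828i)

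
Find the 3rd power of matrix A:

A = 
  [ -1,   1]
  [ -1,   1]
A² = A·A:
A²[1,1] = (-1)(-1) + (1)(-1) = 0
A²[1,2] = (-1)(1) + (1)(1) = 0
A²[2,1] = (-1)(-1) + (1)(-1) = 0
A²[2,2] = (-1)(1) + (1)(1) = 0
A² = 
  [  0,   0]
  [  0,   0]

A^3 = A^2·A:
A^3[1,1] = (0)(-1) + (0)(-1) = 0
A^3[1,2] = (0)(1) + (0)(1) = 0
A^3[2,1] = (0)(-1) + (0)(-1) = 0
A^3[2,2] = (0)(1) + (0)(1) = 0
A^3 = 
  [  0,   0]
  [  0,   0]

Therefore
A^3 = 
  [  0,   0]
  [  0,   0]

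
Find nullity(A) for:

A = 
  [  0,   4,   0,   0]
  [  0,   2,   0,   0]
nullity(A) = 3

Row reduce:
R2 → R2 - (1/2)·R1
REF = 
  [  0,   4,   0,   0]
  [  0,   0,   0,   0]
Pivot columns: 2 → 1 pivot.
rank(A) = 1, so nullity(A) = 4 - 1 = 3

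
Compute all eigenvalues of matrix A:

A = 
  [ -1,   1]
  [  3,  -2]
λ = (-3 + √13)/2, (-3 - √13)/2  (≈ 0.3028, -3.303)

tr(A) = -3, det(A) = -1
Characteristic polynomial: λ² - tr(A)λ + det(A) = λ² + 3λ - 1
λ² + 3λ - 1 = 0  ⇒  λ = (-3 ± √((3)² - 4·(-1)))/2 = (-3 ± √(13))/2
  = (-3 + √13)/2,  (-3 - √13)/2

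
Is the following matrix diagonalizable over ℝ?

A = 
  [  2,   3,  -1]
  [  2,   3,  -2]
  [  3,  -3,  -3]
Yes

Characteristic polynomial: det(λI - A) = λ³ - 2λ² - 18λ + 15
Testing integer divisors of the constant term: p(5) = 0, so (λ - 5) is a factor:
p(λ) = (λ - 5)(λ² + 3λ - 3)
λ² + 3λ - 3 = 0  ⇒  λ = (-3 ± √((3)² - 4·(-3)))/2 = (-3 ± √(21))/2
  = (-3 + √21)/2,  (-3 - √21)/2
Eigenvalues: 5, (-3 + √21)/2, (-3 - √21)/2  (≈ 5, 0.7913, -3.791)
The two irrational eigenvalues are distinct (simple), so each has alg. mult. = geom. mult. = 1.
λ=5: alg. mult. = 1, geom. mult. = 3 - rank(A - (5)I) = 3 - 2 = 1
Sum of geometric multiplicities equals n, so A has n independent eigenvectors.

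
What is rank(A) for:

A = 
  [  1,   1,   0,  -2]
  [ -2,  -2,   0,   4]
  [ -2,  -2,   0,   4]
Row reduce:
R2 → R2 + (2)·R1
R3 → R3 + (2)·R1
REF = 
  [  1,   1,   0,  -2]
  [  0,   0,   0,   0]
  [  0,   0,   0,   0]
Pivot columns: 1 → 1 pivot.

rank(A) = 1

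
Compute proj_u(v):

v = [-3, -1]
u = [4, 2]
proj_u(v) = [-14/5, -7/5]

v·u = (-3)(4) + (-1)(2) = -14
u·u = (4)² + (2)² = 20
proj_u(v) = (v·u / u·u) × u = (-14/20) × u = (-7/10) × u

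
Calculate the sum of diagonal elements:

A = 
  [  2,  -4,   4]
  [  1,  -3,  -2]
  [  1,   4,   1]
0

tr(A) = 2 + -3 + 1 = 0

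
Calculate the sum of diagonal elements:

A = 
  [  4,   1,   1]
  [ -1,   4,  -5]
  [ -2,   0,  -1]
7

tr(A) = 4 + 4 + -1 = 7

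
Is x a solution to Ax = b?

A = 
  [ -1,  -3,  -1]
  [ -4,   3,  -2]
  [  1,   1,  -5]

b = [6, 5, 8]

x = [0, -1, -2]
No

Ax = [5, 1, 9] ≠ b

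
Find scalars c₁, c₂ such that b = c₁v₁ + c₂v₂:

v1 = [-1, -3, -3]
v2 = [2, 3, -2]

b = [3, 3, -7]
c1 = 1, c2 = 2

b = 1·v1 + 2·v2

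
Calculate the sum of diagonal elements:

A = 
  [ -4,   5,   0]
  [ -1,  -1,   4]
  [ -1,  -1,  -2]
-7

tr(A) = -4 + -1 + -2 = -7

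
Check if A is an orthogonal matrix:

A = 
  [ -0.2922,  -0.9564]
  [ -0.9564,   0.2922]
Yes

AᵀA = 
  [  1.0001,   0]
  [  0,   1.0001]
≈ I (equal to I up to the 4-dp rounding of the entries)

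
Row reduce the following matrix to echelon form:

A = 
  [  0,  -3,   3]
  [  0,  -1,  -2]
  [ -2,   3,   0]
Row operations:
Swap R1 ↔ R3
R3 → R3 - (3)·R2

Resulting echelon form:
REF = 
  [ -2,   3,   0]
  [  0,  -1,  -2]
  [  0,   0,   9]

Rank = 3 (number of non-zero pivot rows).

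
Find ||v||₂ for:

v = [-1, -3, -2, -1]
3.873

||v||₂ = √((-1)² + (-3)² + (-2)² + (-1)²) = √15 = 3.873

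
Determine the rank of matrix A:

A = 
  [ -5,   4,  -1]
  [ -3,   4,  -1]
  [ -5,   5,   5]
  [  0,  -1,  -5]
rank(A) = 3

Row reduce:
R2 → R2 - (3/5)·R1
R3 → R3 - (1)·R1
R3 → R3 - (5/8)·R2
R4 → R4 + (5/8)·R2
R4 → R4 + (21/25)·R3
REF = 
  [  -5,    4,   -1]
  [   0,  8/5, -2/5]
  [   0,    0, 25/4]
  [   0,    0,    0]
Pivot columns: 1, 2, 3 → 3 pivots.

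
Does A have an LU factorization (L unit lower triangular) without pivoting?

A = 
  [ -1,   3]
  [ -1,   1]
Yes.
A[1,1] = -1 ≠ 0, so Gaussian elimination proceeds without a row swap: multiplier ℓ₂₁ = (-1)/(-1) = 1, and U[2,2] = 1 - (1)(3) = -2.
L = 
  [  1,   0]
  [  1,   1]
U = 
  [ -1,   3]
  [  0,  -2]
Check row 2 of LU: [(1)(-1), (1)(3) + (-2)] = [-1, 1] = row 2 of A ✓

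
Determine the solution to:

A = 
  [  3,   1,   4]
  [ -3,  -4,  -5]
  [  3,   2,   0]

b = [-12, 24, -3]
Row reduce the augmented matrix [A|b]:
R2 → R2 + (1)·R1
R3 → R3 - (1)·R1
R3 → R3 + (1/3)·R2
REF = 
  [    3,     1,     4,   -12]
  [    0,    -3,    -1,    12]
  [    0,     0, -13/3,    13]

Back-substitution:
x₃ = 13 / (-13/3) = -3
x₂ = (12 - (-1)(-3)) / (-3) = -3
x₁ = (-12 - (1)(-3) - (4)(-3)) / 3 = 1

x = [1, -3, -3]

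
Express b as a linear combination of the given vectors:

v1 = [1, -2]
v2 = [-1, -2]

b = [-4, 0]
c1 = -2, c2 = 2

b = -2·v1 + 2·v2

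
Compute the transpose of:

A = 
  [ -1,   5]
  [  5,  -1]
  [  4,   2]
Aᵀ = 
  [ -1,   5,   4]
  [  5,  -1,   2]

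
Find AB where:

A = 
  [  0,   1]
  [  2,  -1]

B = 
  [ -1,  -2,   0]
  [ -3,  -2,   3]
AB = 
  [ -3,  -2,   3]
  [  1,  -2,  -3]

A is 2×2 and B is 2×3, so AB is 2×3. Each entry is (row of A)·(column of B):
AB[1,1] = (0)(-1) + (1)(-3) = -3
AB[1,2] = (0)(-2) + (1)(-2) = -2
AB[1,3] = (0)(0) + (1)(3) = 3
AB[2,1] = (2)(-1) + (-1)(-3) = 1
AB[2,2] = (2)(-2) + (-1)(-2) = -2
AB[2,3] = (2)(0) + (-1)(3) = -3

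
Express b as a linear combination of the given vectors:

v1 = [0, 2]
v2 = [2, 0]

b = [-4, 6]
c1 = 3, c2 = -2

b = 3·v1 + -2·v2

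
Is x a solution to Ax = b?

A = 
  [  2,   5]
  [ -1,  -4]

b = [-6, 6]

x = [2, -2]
Yes

Ax = [-6, 6] = b ✓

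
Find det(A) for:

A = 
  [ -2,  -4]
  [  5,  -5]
For a 2×2 matrix, det = ad - bc = (-2)(-5) - (-4)(5) = 30

det(A) = 30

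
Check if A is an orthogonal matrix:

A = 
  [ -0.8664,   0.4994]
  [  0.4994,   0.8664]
Yes

AᵀA = 
  [  1,   0]
  [  0,   1]
≈ I (equal to I up to the 4-dp rounding of the entries)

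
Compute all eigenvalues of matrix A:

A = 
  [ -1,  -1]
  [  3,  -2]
tr(A) = -3, det(A) = 5
Characteristic polynomial: λ² - tr(A)λ + det(A) = λ² + 3λ + 5
λ² + 3λ + 5 = 0  ⇒  λ = (-3 ± √((3)² - 4·(5)))/2 = (-3 ± √(-11))/2
  = (-3 + i√11)/2,  (-3 - i√11)/2

λ = (-3 + i√11)/2, (-3 - i√11)/2  (≈ -1.5 + 1.658i, -1.5 - 1.658i)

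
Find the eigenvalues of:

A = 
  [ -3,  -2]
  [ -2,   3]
λ = √13, -√13  (≈ 3.606, -3.606)

tr(A) = 0, det(A) = -13
Characteristic polynomial: λ² - tr(A)λ + det(A) = λ² - 13
λ² - 13 = 0  ⇒  λ = (0 ± √((0)² - 4·(-13)))/2 = (0 ± √(52))/2
  = √13,  -√13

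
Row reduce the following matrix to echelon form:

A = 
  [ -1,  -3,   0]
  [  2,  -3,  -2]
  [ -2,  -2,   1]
Row operations:
R2 → R2 + (2)·R1
R3 → R3 - (2)·R1
R3 → R3 + (4/9)·R2

Resulting echelon form:
REF = 
  [ -1,  -3,   0]
  [  0,  -9,  -2]
  [  0,   0, 1/9]

Rank = 3 (number of non-zero pivot rows).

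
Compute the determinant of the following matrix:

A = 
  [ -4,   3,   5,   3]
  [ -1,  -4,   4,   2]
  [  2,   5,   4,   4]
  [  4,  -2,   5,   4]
-33

Cofactor expansion along row 1: det(A) = a₁₁M₁₁ - a₁₂M₁₂ + a₁₃M₁₃ - a₁₄M₁₄

M₁₁ = det[[-4, 4, 2]; [5, 4, 4]; [-2, 5, 4]]
  = (-4)·((4)(4) - (4)(5)) - (4)·((5)(4) - (4)(-2)) + (2)·((5)(5) - (4)(-2))
  = (-4)(-4) - (4)(28) + (2)(33)
  = -30
M₁₂ = det[[-1, 4, 2]; [2, 4, 4]; [4, 5, 4]]
  = (-1)·((4)(4) - (4)(5)) - (4)·((2)(4) - (4)(4)) + (2)·((2)(5) - (4)(4))
  = (-1)(-4) - (4)(-8) + (2)(-6)
  = 24
M₁₃ = det[[-1, -4, 2]; [2, 5, 4]; [4, -2, 4]]
  = (-1)·((5)(4) - (4)(-2)) - (-4)·((2)(4) - (4)(4)) + (2)·((2)(-2) - (5)(4))
  = (-1)(28) - (-4)(-8) + (2)(-24)
  = -108
M₁₄ = det[[-1, -4, 4]; [2, 5, 4]; [4, -2, 5]]
  = (-1)·((5)(5) - (4)(-2)) - (-4)·((2)(5) - (4)(4)) + (4)·((2)(-2) - (5)(4))
  = (-1)(33) - (-4)(-6) + (4)(-24)
  = -153

det(A) = (-4)(-30) - (3)(24) + (5)(-108) - (3)(-153) = -33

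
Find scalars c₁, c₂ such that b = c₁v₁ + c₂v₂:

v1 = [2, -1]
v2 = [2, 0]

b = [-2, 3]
c1 = -3, c2 = 2

b = -3·v1 + 2·v2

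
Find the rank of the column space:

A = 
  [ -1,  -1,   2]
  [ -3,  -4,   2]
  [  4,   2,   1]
Row reduce:
R2 → R2 - (3)·R1
R3 → R3 + (4)·R1
R3 → R3 - (2)·R2
REF = 
  [ -1,  -1,   2]
  [  0,  -1,  -4]
  [  0,   0,  17]
Pivot columns: 1, 2, 3 → 3 pivots.
dim(Col(A)) = number of pivot columns = 3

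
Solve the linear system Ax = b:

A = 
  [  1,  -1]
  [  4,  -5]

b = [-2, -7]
x = [-3, -1]

Row reduce the augmented matrix [A|b]:
R2 → R2 - (4)·R1
REF = 
  [  1,  -1,  -2]
  [  0,  -1,   1]

Back-substitution:
x₂ = 1 / (-1) = -1
x₁ = (-2 - (-1)(-1)) / 1 = -3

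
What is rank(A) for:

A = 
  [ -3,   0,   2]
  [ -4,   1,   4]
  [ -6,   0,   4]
rank(A) = 2

Row reduce:
R2 → R2 - (4/3)·R1
R3 → R3 - (2)·R1
REF = 
  [ -3,   0,   2]
  [  0,   1, 4/3]
  [  0,   0,   0]
Pivot columns: 1, 2 → 2 pivots.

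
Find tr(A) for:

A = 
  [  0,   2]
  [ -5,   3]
3

tr(A) = 0 + 3 = 3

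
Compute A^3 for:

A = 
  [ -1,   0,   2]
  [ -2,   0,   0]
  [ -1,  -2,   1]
A^3 = 
  [  9,   0,  -2]
  [  2,   8,   0]
  [  1,   2,   7]

A² = A·A:
A²[1,1] = (-1)(-1) + (0)(-2) + (2)(-1) = -1
A²[1,2] = (-1)(0) + (0)(0) + (2)(-2) = -4
A²[1,3] = (-1)(2) + (0)(0) + (2)(1) = 0
A²[2,1] = (-2)(-1) + (0)(-2) + (0)(-1) = 2
A²[2,2] = (-2)(0) + (0)(0) + (0)(-2) = 0
A²[2,3] = (-2)(2) + (0)(0) + (0)(1) = -4
A²[3,1] = (-1)(-1) + (-2)(-2) + (1)(-1) = 4
A²[3,2] = (-1)(0) + (-2)(0) + (1)(-2) = -2
A²[3,3] = (-1)(2) + (-2)(0) + (1)(1) = -1
A² = 
  [ -1,  -4,   0]
  [  2,   0,  -4]
  [  4,  -2,  -1]

A^3 = A^2·A:
A^3[1,1] = (-1)(-1) + (-4)(-2) + (0)(-1) = 9
A^3[1,2] = (-1)(0) + (-4)(0) + (0)(-2) = 0
A^3[1,3] = (-1)(2) + (-4)(0) + (0)(1) = -2
A^3[2,1] = (2)(-1) + (0)(-2) + (-4)(-1) = 2
A^3[2,2] = (2)(0) + (0)(0) + (-4)(-2) = 8
A^3[2,3] = (2)(2) + (0)(0) + (-4)(1) = 0
A^3[3,1] = (4)(-1) + (-2)(-2) + (-1)(-1) = 1
A^3[3,2] = (4)(0) + (-2)(0) + (-1)(-2) = 2
A^3[3,3] = (4)(2) + (-2)(0) + (-1)(1) = 7
A^3 = 
  [  9,   0,  -2]
  [  2,   8,   0]
  [  1,   2,   7]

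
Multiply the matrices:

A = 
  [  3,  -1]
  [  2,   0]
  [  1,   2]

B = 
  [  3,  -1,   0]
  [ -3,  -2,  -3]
AB = 
  [ 12,  -1,   3]
  [  6,  -2,   0]
  [ -3,  -5,  -6]

A is 3×2 and B is 2×3, so AB is 3×3. Each entry is (row of A)·(column of B):
AB[1,1] = (3)(3) + (-1)(-3) = 12
AB[1,2] = (3)(-1) + (-1)(-2) = -1
AB[1,3] = (3)(0) + (-1)(-3) = 3
AB[2,1] = (2)(3) + (0)(-3) = 6
AB[2,2] = (2)(-1) + (0)(-2) = -2
AB[2,3] = (2)(0) + (0)(-3) = 0
AB[3,1] = (1)(3) + (2)(-3) = -3
AB[3,2] = (1)(-1) + (2)(-2) = -5
AB[3,3] = (1)(0) + (2)(-3) = -6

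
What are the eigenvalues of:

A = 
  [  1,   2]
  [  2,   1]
λ = 3, -1

tr(A) = 2, det(A) = -3
Characteristic polynomial: λ² - tr(A)λ + det(A) = λ² - 2λ - 3
λ² - 2λ - 3 = (λ + 1)(λ - 3)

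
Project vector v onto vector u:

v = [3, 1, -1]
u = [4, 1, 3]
proj_u(v) = [20/13, 5/13, 15/13]

v·u = (3)(4) + (1)(1) + (-1)(3) = 10
u·u = (4)² + (1)² + (3)² = 26
proj_u(v) = (v·u / u·u) × u = (10/26) × u = (5/13) × u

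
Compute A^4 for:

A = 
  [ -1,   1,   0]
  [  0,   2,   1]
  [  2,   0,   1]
A² = A·A:
A²[1,1] = (-1)(-1) + (1)(0) + (0)(2) = 1
A²[1,2] = (-1)(1) + (1)(2) + (0)(0) = 1
A²[1,3] = (-1)(0) + (1)(1) + (0)(1) = 1
A²[2,1] = (0)(-1) + (2)(0) + (1)(2) = 2
A²[2,2] = (0)(1) + (2)(2) + (1)(0) = 4
A²[2,3] = (0)(0) + (2)(1) + (1)(1) = 3
A²[3,1] = (2)(-1) + (0)(0) + (1)(2) = 0
A²[3,2] = (2)(1) + (0)(2) + (1)(0) = 2
A²[3,3] = (2)(0) + (0)(1) + (1)(1) = 1
A² = 
  [  1,   1,   1]
  [  2,   4,   3]
  [  0,   2,   1]

A^3 = A^2·A:
A^3[1,1] = (1)(-1) + (1)(0) + (1)(2) = 1
A^3[1,2] = (1)(1) + (1)(2) + (1)(0) = 3
A^3[1,3] = (1)(0) + (1)(1) + (1)(1) = 2
A^3[2,1] = (2)(-1) + (4)(0) + (3)(2) = 4
A^3[2,2] = (2)(1) + (4)(2) + (3)(0) = 10
A^3[2,3] = (2)(0) + (4)(1) + (3)(1) = 7
A^3[3,1] = (0)(-1) + (2)(0) + (1)(2) = 2
A^3[3,2] = (0)(1) + (2)(2) + (1)(0) = 4
A^3[3,3] = (0)(0) + (2)(1) + (1)(1) = 3
A^3 = 
  [  1,   3,   2]
  [  4,  10,   7]
  [  2,   4,   3]

A^4 = A^3·A:
A^4[1,1] = (1)(-1) + (3)(0) + (2)(2) = 3
A^4[1,2] = (1)(1) + (3)(2) + (2)(0) = 7
A^4[1,3] = (1)(0) + (3)(1) + (2)(1) = 5
A^4[2,1] = (4)(-1) + (10)(0) + (7)(2) = 10
A^4[2,2] = (4)(1) + (10)(2) + (7)(0) = 24
A^4[2,3] = (4)(0) + (10)(1) + (7)(1) = 17
A^4[3,1] = (2)(-1) + (4)(0) + (3)(2) = 4
A^4[3,2] = (2)(1) + (4)(2) + (3)(0) = 10
A^4[3,3] = (2)(0) + (4)(1) + (3)(1) = 7
A^4 = 
  [  3,   7,   5]
  [ 10,  24,  17]
  [  4,  10,   7]

Therefore
A^4 = 
  [  3,   7,   5]
  [ 10,  24,  17]
  [  4,  10,   7]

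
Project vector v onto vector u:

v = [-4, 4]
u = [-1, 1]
v·u = (-4)(-1) + (4)(1) = 8
u·u = (-1)² + (1)² = 2
proj_u(v) = (v·u / u·u) × u = (8/2) × u = (4) × u

proj_u(v) = [-4, 4]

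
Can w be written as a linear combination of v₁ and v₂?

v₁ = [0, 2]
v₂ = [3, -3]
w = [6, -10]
Yes

Form the augmented matrix and row-reduce:
[v₁|v₂|w] = 
  [  0,   3,   6]
  [  2,  -3, -10]
Swap R1 ↔ R2
REF = 
  [  2,  -3, -10]
  [  0,   3,   6]

No row of the form [0 0 | nonzero], so the system is consistent. Back-substitution gives c₁ = -2, c₂ = 2: w = (-2)·v₁ + (2)·v₂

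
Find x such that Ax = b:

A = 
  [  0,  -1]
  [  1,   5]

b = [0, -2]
Row reduce the augmented matrix [A|b]:
Swap R1 ↔ R2
REF = 
  [  1,   5,  -2]
  [  0,  -1,   0]

Back-substitution:
x₂ = 0 / (-1) = 0
x₁ = (-2 - (5)(0)) / 1 = -2

x = [-2, 0]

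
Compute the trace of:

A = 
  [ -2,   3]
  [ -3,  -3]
-5

tr(A) = -2 + -3 = -5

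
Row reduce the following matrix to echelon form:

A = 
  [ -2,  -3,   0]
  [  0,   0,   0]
Row operations:
No row operations needed (already in echelon form).

Resulting echelon form:
REF = 
  [ -2,  -3,   0]
  [  0,   0,   0]

Rank = 1 (number of non-zero pivot rows).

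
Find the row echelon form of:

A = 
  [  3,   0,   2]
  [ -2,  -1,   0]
Row operations:
R2 → R2 + (2/3)·R1

Resulting echelon form:
REF = 
  [  3,   0,   2]
  [  0,  -1, 4/3]

Rank = 2 (number of non-zero pivot rows).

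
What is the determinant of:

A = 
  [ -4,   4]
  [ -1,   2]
-4

For a 2×2 matrix, det = ad - bc = (-4)(2) - (4)(-1) = -4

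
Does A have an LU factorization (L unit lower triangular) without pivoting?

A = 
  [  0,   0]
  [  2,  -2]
No.
A[1,1] = 0 but A[2,1] = 2 ≠ 0. Any LU with L unit lower triangular has (LU)[1,1] = U[1,1] and (LU)[2,1] = L[2,1]·U[1,1]; matching A forces U[1,1] = 0, which then forces (LU)[2,1] = 0 ≠ 2. A row swap (pivoting) is required.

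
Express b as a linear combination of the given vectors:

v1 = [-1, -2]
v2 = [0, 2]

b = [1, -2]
c1 = -1, c2 = -2

b = -1·v1 + -2·v2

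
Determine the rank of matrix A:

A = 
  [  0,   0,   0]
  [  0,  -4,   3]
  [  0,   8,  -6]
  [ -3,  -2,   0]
rank(A) = 2

Row reduce:
Swap R1 ↔ R4
R3 → R3 + (2)·R2
REF = 
  [ -3,  -2,   0]
  [  0,  -4,   3]
  [  0,   0,   0]
  [  0,   0,   0]
Pivot columns: 1, 2 → 2 pivots.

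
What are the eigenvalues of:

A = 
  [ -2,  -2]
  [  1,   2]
λ = √2, -√2  (≈ 1.414, -1.414)

tr(A) = 0, det(A) = -2
Characteristic polynomial: λ² - tr(A)λ + det(A) = λ² - 2
λ² - 2 = 0  ⇒  λ = (0 ± √((0)² - 4·(-2)))/2 = (0 ± √(8))/2
  = √2,  -√2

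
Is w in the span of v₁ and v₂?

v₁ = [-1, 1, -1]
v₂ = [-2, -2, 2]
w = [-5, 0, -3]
No

Form the augmented matrix and row-reduce:
[v₁|v₂|w] = 
  [ -1,  -2,  -5]
  [  1,  -2,   0]
  [ -1,   2,  -3]
R2 → R2 + (1)·R1
R3 → R3 - (1)·R1
R3 → R3 + (1)·R2
REF = 
  [ -1,  -2,  -5]
  [  0,  -4,  -5]
  [  0,   0,  -3]

Row 3 reads [0 0 | -3], i.e. 0 = -3, so the system is inconsistent and w ∉ span{v₁, v₂}.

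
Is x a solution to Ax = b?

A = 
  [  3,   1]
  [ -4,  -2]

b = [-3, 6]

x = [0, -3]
Yes

Ax = [-3, 6] = b ✓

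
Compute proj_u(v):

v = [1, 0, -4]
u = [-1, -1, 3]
v·u = (1)(-1) + (0)(-1) + (-4)(3) = -13
u·u = (-1)² + (-1)² + (3)² = 11
proj_u(v) = (v·u / u·u) × u = (-13/11) × u

proj_u(v) = [13/11, 13/11, -39/11]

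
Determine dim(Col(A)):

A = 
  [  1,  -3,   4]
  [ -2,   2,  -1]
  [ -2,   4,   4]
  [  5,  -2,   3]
Row reduce:
R2 → R2 + (2)·R1
R3 → R3 + (2)·R1
R4 → R4 - (5)·R1
R3 → R3 - (1/2)·R2
R4 → R4 + (13/4)·R2
R4 → R4 - (23/34)·R3
REF = 
  [   1,   -3,    4]
  [   0,   -4,    7]
  [   0,    0, 17/2]
  [   0,    0,    0]
Pivot columns: 1, 2, 3 → 3 pivots.
dim(Col(A)) = number of pivot columns = 3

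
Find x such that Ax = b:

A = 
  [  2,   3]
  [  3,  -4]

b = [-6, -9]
x = [-3, 0]

Row reduce the augmented matrix [A|b]:
R2 → R2 - (3/2)·R1
REF = 
  [    2,     3,    -6]
  [    0, -17/2,     0]

Back-substitution:
x₂ = 0 / (-17/2) = 0
x₁ = (-6 - (3)(0)) / 2 = -3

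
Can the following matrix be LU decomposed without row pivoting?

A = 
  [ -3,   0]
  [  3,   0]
Yes.
A[1,1] = -3 ≠ 0, so Gaussian elimination proceeds without a row swap: multiplier ℓ₂₁ = (3)/(-3) = -1, and U[2,2] = 0 - (-1)(0) = 0.
L = 
  [  1,   0]
  [ -1,   1]
U = 
  [ -3,   0]
  [  0,   0]
Check row 2 of LU: [(-1)(-3), (-1)(0) + 0] = [3, 0] = row 2 of A ✓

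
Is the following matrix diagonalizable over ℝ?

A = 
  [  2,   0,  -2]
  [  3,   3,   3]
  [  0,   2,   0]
No

Characteristic polynomial: det(λI - A) = λ³ - 5λ² + 24
By the rational root theorem any rational root is an integer dividing 24; none of those is a root, so p(λ) has no rational roots and hence (being an irreducible cubic) no repeated roots.
Discriminant of the cubic: Δ = -3552
Δ < 0 ⇒ one real eigenvalue and a complex-conjugate pair: λ ≈ 3.435 + 1.021i, 3.435 - 1.021i, -1.869
Has complex eigenvalues (not diagonalizable over ℝ).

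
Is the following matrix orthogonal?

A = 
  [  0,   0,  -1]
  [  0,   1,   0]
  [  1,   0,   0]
Yes

AᵀA = 
  [  1,   0,   0]
  [  0,   1,   0]
  [  0,   0,   1]
= I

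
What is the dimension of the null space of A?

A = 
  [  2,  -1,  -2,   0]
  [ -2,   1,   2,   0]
nullity(A) = 3

Row reduce:
R2 → R2 + (1)·R1
REF = 
  [  2,  -1,  -2,   0]
  [  0,   0,   0,   0]
Pivot columns: 1 → 1 pivot.
rank(A) = 1, so nullity(A) = 4 - 1 = 3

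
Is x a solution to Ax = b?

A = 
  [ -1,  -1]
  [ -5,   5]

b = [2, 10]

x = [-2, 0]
Yes

Ax = [2, 10] = b ✓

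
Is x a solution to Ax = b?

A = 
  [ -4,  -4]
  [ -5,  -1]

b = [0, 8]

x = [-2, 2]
Yes

Ax = [0, 8] = b ✓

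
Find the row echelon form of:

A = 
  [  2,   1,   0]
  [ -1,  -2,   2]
Row operations:
R2 → R2 + (1/2)·R1

Resulting echelon form:
REF = 
  [   2,    1,    0]
  [   0, -3/2,    2]

Rank = 2 (number of non-zero pivot rows).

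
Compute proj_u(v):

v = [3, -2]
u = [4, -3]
v·u = (3)(4) + (-2)(-3) = 18
u·u = (4)² + (-3)² = 25
proj_u(v) = (v·u / u·u) × u = (18/25) × u

proj_u(v) = [72/25, -54/25]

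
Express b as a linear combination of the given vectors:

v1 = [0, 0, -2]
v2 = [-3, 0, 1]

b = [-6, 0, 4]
c1 = -1, c2 = 2

b = -1·v1 + 2·v2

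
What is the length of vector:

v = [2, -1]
2.236

||v||₂ = √((2)² + (-1)²) = √5 = 2.236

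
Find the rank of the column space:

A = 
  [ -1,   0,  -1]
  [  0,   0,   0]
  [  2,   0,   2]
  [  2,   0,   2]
dim(Col(A)) = 1

Row reduce:
R3 → R3 + (2)·R1
R4 → R4 + (2)·R1
REF = 
  [ -1,   0,  -1]
  [  0,   0,   0]
  [  0,   0,   0]
  [  0,   0,   0]
Pivot columns: 1 → 1 pivot.
dim(Col(A)) = number of pivot columns = 1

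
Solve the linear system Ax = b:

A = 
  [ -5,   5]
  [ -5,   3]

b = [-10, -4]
x = [-1, -3]

Row reduce the augmented matrix [A|b]:
R2 → R2 - (1)·R1
REF = 
  [ -5,   5, -10]
  [  0,  -2,   6]

Back-substitution:
x₂ = 6 / (-2) = -3
x₁ = (-10 - (5)(-3)) / (-5) = -1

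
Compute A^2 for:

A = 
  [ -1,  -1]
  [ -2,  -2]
A² = A·A:
A²[1,1] = (-1)(-1) + (-1)(-2) = 3
A²[1,2] = (-1)(-1) + (-1)(-2) = 3
A²[2,1] = (-2)(-1) + (-2)(-2) = 6
A²[2,2] = (-2)(-1) + (-2)(-2) = 6
A² = 
  [  3,   3]
  [  6,   6]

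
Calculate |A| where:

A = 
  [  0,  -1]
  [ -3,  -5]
-3

For a 2×2 matrix, det = ad - bc = (0)(-5) - (-1)(-3) = -3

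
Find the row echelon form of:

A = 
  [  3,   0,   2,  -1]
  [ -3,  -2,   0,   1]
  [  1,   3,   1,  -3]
Row operations:
R2 → R2 + (1)·R1
R3 → R3 - (1/3)·R1
R3 → R3 + (3/2)·R2

Resulting echelon form:
REF = 
  [   3,    0,    2,   -1]
  [   0,   -2,    2,    0]
  [   0,    0, 10/3, -8/3]

Rank = 3 (number of non-zero pivot rows).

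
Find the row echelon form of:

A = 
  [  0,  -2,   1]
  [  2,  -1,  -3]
Row operations:
Swap R1 ↔ R2

Resulting echelon form:
REF = 
  [  2,  -1,  -3]
  [  0,  -2,   1]

Rank = 2 (number of non-zero pivot rows).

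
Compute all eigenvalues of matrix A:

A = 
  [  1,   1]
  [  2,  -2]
λ = (-1 + √17)/2, (-1 - √17)/2  (≈ 1.562, -2.562)

tr(A) = -1, det(A) = -4
Characteristic polynomial: λ² - tr(A)λ + det(A) = λ² + λ - 4
λ² + λ - 4 = 0  ⇒  λ = (-1 ± √((1)² - 4·(-4)))/2 = (-1 ± √(17))/2
  = (-1 + √17)/2,  (-1 - √17)/2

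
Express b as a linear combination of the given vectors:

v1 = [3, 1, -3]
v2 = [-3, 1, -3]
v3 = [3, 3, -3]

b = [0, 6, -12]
c1 = 1, c2 = 2, c3 = 1

b = 1·v1 + 2·v2 + 1·v3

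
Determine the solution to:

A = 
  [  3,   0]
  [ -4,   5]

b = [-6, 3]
Row reduce the augmented matrix [A|b]:
R2 → R2 + (4/3)·R1
REF = 
  [  3,   0,  -6]
  [  0,   5,  -5]

Back-substitution:
x₂ = (-5) / 5 = -1
x₁ = (-6 - (0)(-1)) / 3 = -2

x = [-2, -1]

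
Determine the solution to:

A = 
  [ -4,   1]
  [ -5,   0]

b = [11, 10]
x = [-2, 3]

Row reduce the augmented matrix [A|b]:
R2 → R2 - (5/4)·R1
REF = 
  [   -4,     1,    11]
  [    0,  -5/4, -15/4]

Back-substitution:
x₂ = (-15/4) / (-5/4) = 3
x₁ = (11 - (1)(3)) / (-4) = -2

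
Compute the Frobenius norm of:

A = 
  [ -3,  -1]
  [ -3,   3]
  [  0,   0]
||A||_F = 5.292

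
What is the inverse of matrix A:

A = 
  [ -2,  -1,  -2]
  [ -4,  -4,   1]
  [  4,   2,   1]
det(A) = (-2)·((-4)(1) - (1)(2)) - (-1)·((-4)(1) - (1)(4)) + (-2)·((-4)(2) - (-4)(4))
  = (-2)(-6) - (-1)(-8) + (-2)(8)
  = -12
det(A) = -12 ≠ 0, so A is invertible.

Cofactors Cᵢⱼ = (-1)ⁱ⁺ʲ·Mᵢⱼ:
C = 
  [ -6,   8,   8]
  [ -3,   6,   0]
  [ -9,  10,   4]

adj(A) = Cᵀ:
adj(A) = 
  [ -6,  -3,  -9]
  [  8,   6,  10]
  [  8,   0,   4]

A⁻¹ = (-1/12) · adj(A):
A⁻¹ = 
  [ 1/2,  1/4,  3/4]
  [-2/3, -1/2, -5/6]
  [-2/3,    0, -1/3]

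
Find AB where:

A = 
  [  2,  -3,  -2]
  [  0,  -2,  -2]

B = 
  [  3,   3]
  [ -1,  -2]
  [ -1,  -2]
AB = 
  [ 11,  16]
  [  4,   8]

A is 2×3 and B is 3×2, so AB is 2×2. Each entry is (row of A)·(column of B):
AB[1,1] = (2)(3) + (-3)(-1) + (-2)(-1) = 11
AB[1,2] = (2)(3) + (-3)(-2) + (-2)(-2) = 16
AB[2,1] = (0)(3) + (-2)(-1) + (-2)(-1) = 4
AB[2,2] = (0)(3) + (-2)(-2) + (-2)(-2) = 8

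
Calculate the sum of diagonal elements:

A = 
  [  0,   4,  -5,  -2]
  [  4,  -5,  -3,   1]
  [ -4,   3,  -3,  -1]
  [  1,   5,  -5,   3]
-5

tr(A) = 0 + -5 + -3 + 3 = -5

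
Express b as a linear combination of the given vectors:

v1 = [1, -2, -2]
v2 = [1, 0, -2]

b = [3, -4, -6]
c1 = 2, c2 = 1

b = 2·v1 + 1·v2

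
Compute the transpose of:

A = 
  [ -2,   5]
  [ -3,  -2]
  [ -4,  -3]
Aᵀ = 
  [ -2,  -3,  -4]
  [  5,  -2,  -3]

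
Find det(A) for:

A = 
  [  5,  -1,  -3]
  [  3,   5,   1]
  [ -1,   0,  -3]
-98

Cofactor expansion along row 1:
det(A) = (5)·((5)(-3) - (1)(0)) - (-1)·((3)(-3) - (1)(-1)) + (-3)·((3)(0) - (5)(-1))
  = (5)(-15) - (-1)(-8) + (-3)(5)
  = -98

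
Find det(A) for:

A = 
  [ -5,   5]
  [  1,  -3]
For a 2×2 matrix, det = ad - bc = (-5)(-3) - (5)(1) = 10

det(A) = 10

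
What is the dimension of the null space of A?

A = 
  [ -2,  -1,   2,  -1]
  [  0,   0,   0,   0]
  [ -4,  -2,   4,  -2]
nullity(A) = 3

Row reduce:
R3 → R3 - (2)·R1
REF = 
  [ -2,  -1,   2,  -1]
  [  0,   0,   0,   0]
  [  0,   0,   0,   0]
Pivot columns: 1 → 1 pivot.
rank(A) = 1, so nullity(A) = 4 - 1 = 3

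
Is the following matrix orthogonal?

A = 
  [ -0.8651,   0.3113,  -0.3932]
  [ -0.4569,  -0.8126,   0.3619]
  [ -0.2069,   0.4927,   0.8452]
Yes

AᵀA = 
  [  1,   0,  -0.0001]
  [  0,   1,  -0.0001]
  [ -0.0001,  -0.0001,   0.9999]
≈ I (equal to I up to the 4-dp rounding of the entries)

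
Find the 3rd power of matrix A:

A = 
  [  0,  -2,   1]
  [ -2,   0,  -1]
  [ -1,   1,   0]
A^3 = 
  [ -4,  -4,   2]
  [ -4,  -4,  -2]
  [ -2,   2,  -4]

A² = A·A:
A²[1,1] = (0)(0) + (-2)(-2) + (1)(-1) = 3
A²[1,2] = (0)(-2) + (-2)(0) + (1)(1) = 1
A²[1,3] = (0)(1) + (-2)(-1) + (1)(0) = 2
A²[2,1] = (-2)(0) + (0)(-2) + (-1)(-1) = 1
A²[2,2] = (-2)(-2) + (0)(0) + (-1)(1) = 3
A²[2,3] = (-2)(1) + (0)(-1) + (-1)(0) = -2
A²[3,1] = (-1)(0) + (1)(-2) + (0)(-1) = -2
A²[3,2] = (-1)(-2) + (1)(0) + (0)(1) = 2
A²[3,3] = (-1)(1) + (1)(-1) + (0)(0) = -2
A² = 
  [  3,   1,   2]
  [  1,   3,  -2]
  [ -2,   2,  -2]

A^3 = A^2·A:
A^3[1,1] = (3)(0) + (1)(-2) + (2)(-1) = -4
A^3[1,2] = (3)(-2) + (1)(0) + (2)(1) = -4
A^3[1,3] = (3)(1) + (1)(-1) + (2)(0) = 2
A^3[2,1] = (1)(0) + (3)(-2) + (-2)(-1) = -4
A^3[2,2] = (1)(-2) + (3)(0) + (-2)(1) = -4
A^3[2,3] = (1)(1) + (3)(-1) + (-2)(0) = -2
A^3[3,1] = (-2)(0) + (2)(-2) + (-2)(-1) = -2
A^3[3,2] = (-2)(-2) + (2)(0) + (-2)(1) = 2
A^3[3,3] = (-2)(1) + (2)(-1) + (-2)(0) = -4
A^3 = 
  [ -4,  -4,   2]
  [ -4,  -4,  -2]
  [ -2,   2,  -4]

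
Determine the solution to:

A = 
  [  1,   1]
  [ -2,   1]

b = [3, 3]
Row reduce the augmented matrix [A|b]:
R2 → R2 + (2)·R1
REF = 
  [  1,   1,   3]
  [  0,   3,   9]

Back-substitution:
x₂ = 9 / 3 = 3
x₁ = (3 - (1)(3)) / 1 = 0

x = [0, 3]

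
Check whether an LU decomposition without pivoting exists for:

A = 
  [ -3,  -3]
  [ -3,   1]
Yes.
A[1,1] = -3 ≠ 0, so Gaussian elimination proceeds without a row swap: multiplier ℓ₂₁ = (-3)/(-3) = 1, and U[2,2] = 1 - (1)(-3) = 4.
L = 
  [  1,   0]
  [  1,   1]
U = 
  [ -3,  -3]
  [  0,   4]
Check row 2 of LU: [(1)(-3), (1)(-3) + 4] = [-3, 1] = row 2 of A ✓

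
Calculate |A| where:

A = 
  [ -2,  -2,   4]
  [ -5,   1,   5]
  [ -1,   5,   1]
Cofactor expansion along row 1:
det(A) = (-2)·((1)(1) - (5)(5)) - (-2)·((-5)(1) - (5)(-1)) + (4)·((-5)(5) - (1)(-1))
  = (-2)(-24) - (-2)(0) + (4)(-24)
  = -48

det(A) = -48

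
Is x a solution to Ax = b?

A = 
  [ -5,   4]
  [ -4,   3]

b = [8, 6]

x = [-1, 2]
No

Ax = [13, 10] ≠ b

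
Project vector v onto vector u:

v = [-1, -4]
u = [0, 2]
proj_u(v) = [0, -4]

v·u = (-1)(0) + (-4)(2) = -8
u·u = (0)² + (2)² = 4
proj_u(v) = (v·u / u·u) × u = (-8/4) × u = (-2) × u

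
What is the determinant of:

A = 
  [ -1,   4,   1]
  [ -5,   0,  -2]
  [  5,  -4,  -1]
-32

Cofactor expansion along row 1:
det(A) = (-1)·((0)(-1) - (-2)(-4)) - (4)·((-5)(-1) - (-2)(5)) + (1)·((-5)(-4) - (0)(5))
  = (-1)(-8) - (4)(15) + (1)(20)
  = -32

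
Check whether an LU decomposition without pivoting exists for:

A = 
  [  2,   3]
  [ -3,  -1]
Yes.
A[1,1] = 2 ≠ 0, so Gaussian elimination proceeds without a row swap: multiplier ℓ₂₁ = (-3)/(2) = -3/2, and U[2,2] = -1 - (-3/2)(3) = 7/2.
L = 
  [   1,    0]
  [-3/2,    1]
U = 
  [  2,   3]
  [  0, 7/2]
Check row 2 of LU: [(-3/2)(2), (-3/2)(3) + (7/2)] = [-3, -1] = row 2 of A ✓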